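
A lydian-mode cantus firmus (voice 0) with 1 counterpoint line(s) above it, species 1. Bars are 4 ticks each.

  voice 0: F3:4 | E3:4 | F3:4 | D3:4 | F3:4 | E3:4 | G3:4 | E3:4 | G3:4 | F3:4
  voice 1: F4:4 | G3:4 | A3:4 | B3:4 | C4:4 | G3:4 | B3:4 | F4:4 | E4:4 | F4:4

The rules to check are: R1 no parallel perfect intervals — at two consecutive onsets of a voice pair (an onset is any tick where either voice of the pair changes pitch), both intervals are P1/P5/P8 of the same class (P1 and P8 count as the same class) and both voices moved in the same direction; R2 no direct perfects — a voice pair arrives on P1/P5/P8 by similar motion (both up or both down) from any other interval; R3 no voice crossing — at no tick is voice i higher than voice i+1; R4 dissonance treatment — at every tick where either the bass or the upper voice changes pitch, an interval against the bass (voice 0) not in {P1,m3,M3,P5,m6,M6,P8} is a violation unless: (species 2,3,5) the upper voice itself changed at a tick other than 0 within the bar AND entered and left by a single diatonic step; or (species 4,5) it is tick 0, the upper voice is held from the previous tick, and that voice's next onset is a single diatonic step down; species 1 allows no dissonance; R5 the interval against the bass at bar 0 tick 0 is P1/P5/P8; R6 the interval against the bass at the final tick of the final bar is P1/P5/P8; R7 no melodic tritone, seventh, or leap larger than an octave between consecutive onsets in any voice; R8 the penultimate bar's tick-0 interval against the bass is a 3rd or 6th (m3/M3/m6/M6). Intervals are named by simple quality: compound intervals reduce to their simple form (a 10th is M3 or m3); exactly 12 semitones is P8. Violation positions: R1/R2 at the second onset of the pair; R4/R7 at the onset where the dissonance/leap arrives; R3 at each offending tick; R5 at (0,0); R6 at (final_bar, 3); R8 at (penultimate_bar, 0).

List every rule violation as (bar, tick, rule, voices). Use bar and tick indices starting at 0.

(1, 0, R7, (1,))
(4, 0, R2, (0, 1))
(7, 0, R4, (0, 1))
(7, 0, R7, (1,))

bar 0: v0=F3 v1=F4 downbeat P8
bar 1: v0=E3 v1=G3 downbeat m3
bar 2: v0=F3 v1=A3 downbeat M3
bar 3: v0=D3 v1=B3 downbeat M6
bar 4: v0=F3 v1=C4 downbeat P5
bar 5: v0=E3 v1=G3 downbeat m3
bar 6: v0=G3 v1=B3 downbeat M3
bar 7: v0=E3 v1=F4 downbeat m2
bar 8: v0=G3 v1=E4 downbeat M6
bar 9: v0=F3 v1=F4 downbeat P8
  -> R7 @ bar 1 tick 0 v(1,): F4->G3 leap 10st
  -> R2 @ bar 4 tick 0 v(0, 1): D3/B3 M6 -> F3/C4 P5 similar
  -> R4 @ bar 7 tick 0 v(0, 1): E3/F4 m2 untreated
  -> R7 @ bar 7 tick 0 v(1,): B3->F4 leap 6st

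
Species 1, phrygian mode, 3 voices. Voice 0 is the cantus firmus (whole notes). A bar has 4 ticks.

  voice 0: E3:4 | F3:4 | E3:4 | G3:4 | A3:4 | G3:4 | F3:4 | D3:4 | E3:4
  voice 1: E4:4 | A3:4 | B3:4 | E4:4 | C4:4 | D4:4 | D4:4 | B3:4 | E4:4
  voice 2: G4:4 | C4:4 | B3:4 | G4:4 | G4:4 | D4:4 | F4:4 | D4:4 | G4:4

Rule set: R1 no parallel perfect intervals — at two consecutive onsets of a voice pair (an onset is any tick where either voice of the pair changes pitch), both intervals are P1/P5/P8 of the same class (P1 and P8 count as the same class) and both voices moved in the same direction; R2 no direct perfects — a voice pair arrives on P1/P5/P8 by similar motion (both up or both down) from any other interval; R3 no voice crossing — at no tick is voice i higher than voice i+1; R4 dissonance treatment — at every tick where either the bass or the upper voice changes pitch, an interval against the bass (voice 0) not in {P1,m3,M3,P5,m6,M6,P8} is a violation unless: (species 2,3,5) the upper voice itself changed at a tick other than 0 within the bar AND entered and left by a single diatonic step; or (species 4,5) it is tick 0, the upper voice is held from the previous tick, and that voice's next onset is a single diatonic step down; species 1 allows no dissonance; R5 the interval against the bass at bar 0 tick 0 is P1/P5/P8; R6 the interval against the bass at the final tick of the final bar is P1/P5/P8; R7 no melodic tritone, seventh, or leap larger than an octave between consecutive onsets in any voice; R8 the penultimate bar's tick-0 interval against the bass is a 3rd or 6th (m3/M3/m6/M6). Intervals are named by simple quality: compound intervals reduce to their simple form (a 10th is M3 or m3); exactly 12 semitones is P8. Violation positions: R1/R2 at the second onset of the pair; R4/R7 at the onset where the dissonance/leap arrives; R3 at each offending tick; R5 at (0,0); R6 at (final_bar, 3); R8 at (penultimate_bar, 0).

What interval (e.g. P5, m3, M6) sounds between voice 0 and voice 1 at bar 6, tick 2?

voice 0=F3 voice 1=D4 -> M6

M6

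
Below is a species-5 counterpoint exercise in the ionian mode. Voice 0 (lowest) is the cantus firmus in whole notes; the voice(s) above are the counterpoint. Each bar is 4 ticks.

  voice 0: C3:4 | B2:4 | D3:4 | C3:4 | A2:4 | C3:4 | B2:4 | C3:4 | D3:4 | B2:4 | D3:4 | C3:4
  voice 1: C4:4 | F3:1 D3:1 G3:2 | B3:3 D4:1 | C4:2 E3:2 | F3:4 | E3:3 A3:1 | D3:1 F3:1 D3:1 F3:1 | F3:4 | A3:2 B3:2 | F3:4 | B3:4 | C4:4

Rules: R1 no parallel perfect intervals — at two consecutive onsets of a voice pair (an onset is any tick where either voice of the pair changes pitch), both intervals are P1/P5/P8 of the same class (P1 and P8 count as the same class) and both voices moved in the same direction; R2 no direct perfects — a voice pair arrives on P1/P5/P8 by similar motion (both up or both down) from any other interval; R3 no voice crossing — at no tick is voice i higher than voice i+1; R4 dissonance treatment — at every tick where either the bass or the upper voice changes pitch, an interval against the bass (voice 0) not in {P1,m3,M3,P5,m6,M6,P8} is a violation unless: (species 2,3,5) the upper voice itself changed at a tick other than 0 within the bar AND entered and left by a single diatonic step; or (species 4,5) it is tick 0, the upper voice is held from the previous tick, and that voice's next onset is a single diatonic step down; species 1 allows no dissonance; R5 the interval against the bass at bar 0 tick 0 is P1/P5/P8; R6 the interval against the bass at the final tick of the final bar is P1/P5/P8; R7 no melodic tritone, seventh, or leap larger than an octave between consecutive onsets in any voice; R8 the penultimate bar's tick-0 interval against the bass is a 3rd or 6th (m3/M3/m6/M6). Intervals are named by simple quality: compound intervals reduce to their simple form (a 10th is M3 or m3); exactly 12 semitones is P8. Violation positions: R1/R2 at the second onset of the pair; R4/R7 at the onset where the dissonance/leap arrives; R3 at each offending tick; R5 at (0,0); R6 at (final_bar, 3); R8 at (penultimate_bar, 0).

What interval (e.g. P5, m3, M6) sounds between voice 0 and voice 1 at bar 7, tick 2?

voice 0=C3 voice 1=F3 -> P4

P4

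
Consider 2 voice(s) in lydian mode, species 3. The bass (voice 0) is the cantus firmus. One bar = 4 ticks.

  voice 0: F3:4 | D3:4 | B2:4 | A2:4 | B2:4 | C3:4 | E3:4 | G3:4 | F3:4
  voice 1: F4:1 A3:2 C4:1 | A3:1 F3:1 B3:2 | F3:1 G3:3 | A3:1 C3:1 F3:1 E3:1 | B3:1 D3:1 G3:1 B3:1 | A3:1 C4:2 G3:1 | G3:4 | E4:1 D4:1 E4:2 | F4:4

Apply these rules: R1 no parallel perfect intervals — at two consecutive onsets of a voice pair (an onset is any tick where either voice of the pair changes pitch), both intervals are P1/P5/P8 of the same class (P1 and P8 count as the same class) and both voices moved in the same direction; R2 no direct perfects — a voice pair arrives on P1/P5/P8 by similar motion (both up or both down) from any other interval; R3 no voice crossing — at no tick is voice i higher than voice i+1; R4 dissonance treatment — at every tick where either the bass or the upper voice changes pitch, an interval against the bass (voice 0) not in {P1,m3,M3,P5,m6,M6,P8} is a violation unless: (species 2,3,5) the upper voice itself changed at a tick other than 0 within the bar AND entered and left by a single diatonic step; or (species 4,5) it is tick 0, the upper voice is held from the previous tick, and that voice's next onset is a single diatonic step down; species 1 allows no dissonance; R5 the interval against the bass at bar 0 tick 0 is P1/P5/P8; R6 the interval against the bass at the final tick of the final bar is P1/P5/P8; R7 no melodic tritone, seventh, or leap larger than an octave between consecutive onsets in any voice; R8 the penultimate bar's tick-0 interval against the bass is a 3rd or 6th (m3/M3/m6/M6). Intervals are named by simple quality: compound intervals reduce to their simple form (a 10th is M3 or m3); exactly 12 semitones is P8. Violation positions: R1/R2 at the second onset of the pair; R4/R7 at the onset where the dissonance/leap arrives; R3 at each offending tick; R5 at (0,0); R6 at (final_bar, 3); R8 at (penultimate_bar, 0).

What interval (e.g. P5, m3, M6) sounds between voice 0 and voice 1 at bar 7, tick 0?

M6

voice 0=G3 voice 1=E4 -> M6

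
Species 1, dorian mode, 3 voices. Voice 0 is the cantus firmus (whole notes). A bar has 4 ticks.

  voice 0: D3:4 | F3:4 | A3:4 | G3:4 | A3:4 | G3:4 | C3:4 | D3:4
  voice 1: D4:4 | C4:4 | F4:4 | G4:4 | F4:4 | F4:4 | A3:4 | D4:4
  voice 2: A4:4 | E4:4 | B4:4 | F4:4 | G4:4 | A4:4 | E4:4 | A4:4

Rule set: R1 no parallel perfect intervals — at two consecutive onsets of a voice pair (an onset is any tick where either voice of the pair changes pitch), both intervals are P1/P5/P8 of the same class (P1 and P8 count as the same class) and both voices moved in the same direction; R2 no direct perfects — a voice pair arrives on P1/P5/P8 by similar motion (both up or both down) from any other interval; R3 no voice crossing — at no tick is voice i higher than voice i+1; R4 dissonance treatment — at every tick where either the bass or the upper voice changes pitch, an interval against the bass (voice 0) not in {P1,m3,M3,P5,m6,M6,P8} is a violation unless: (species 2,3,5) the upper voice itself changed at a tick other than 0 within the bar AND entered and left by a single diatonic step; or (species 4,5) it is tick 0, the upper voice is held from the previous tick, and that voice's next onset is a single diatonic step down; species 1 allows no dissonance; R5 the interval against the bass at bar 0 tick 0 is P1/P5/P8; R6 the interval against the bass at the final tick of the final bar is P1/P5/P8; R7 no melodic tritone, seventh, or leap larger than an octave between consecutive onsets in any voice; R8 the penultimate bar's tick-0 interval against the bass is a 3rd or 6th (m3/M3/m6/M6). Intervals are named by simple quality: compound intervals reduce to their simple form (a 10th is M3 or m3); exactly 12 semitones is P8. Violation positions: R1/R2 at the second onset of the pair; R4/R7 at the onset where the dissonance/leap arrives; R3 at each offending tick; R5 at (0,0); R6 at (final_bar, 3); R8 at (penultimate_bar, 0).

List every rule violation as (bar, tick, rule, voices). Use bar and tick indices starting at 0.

bar 0: v0=D3 v1=D4 v2=A4 downbeat P5
bar 1: v0=F3 v1=C4 v2=E4 downbeat M7
bar 2: v0=A3 v1=F4 v2=B4 downbeat M2
bar 3: v0=G3 v1=G4 v2=F4 downbeat m7
bar 4: v0=A3 v1=F4 v2=G4 downbeat m7
bar 5: v0=G3 v1=F4 v2=A4 downbeat M2
bar 6: v0=C3 v1=A3 v2=E4 downbeat M3
bar 7: v0=D3 v1=D4 v2=A4 downbeat P5
  -> R4 @ bar 1 tick 0 v(0, 2): F3/E4 M7 untreated
  -> R4 @ bar 2 tick 0 v(0, 2): A3/B4 M2 untreated
  -> R3 @ bar 3 tick 0 v(1, 2): G4 above F4
  -> R4 @ bar 3 tick 0 v(0, 2): G3/F4 m7 untreated
  -> R7 @ bar 3 tick 0 v(2,): B4->F4 leap 6st
  -> R3 @ bar 3 tick 1 v(1, 2): G4 above F4
  -> R3 @ bar 3 tick 2 v(1, 2): G4 above F4
  -> R3 @ bar 3 tick 3 v(1, 2): G4 above F4
  -> R4 @ bar 4 tick 0 v(0, 2): A3/G4 m7 untreated
  -> R4 @ bar 5 tick 0 v(0, 1): G3/F4 m7 untreated
  -> R4 @ bar 5 tick 0 v(0, 2): G3/A4 M2 untreated
  -> R2 @ bar 6 tick 0 v(1, 2): F4/A4 M3 -> A3/E4 P5 similar
  -> R1 @ bar 7 tick 0 v(1, 2): A3/E4 P5 -> D4/A4 P5 similar
  -> R2 @ bar 7 tick 0 v(0, 1): C3/A3 M6 -> D3/D4 P8 similar
  -> R2 @ bar 7 tick 0 v(0, 2): C3/E4 M3 -> D3/A4 P5 similar

(1, 0, R4, (0, 2))
(2, 0, R4, (0, 2))
(3, 0, R3, (1, 2))
(3, 0, R4, (0, 2))
(3, 0, R7, (2,))
(3, 1, R3, (1, 2))
(3, 2, R3, (1, 2))
(3, 3, R3, (1, 2))
(4, 0, R4, (0, 2))
(5, 0, R4, (0, 1))
(5, 0, R4, (0, 2))
(6, 0, R2, (1, 2))
(7, 0, R1, (1, 2))
(7, 0, R2, (0, 1))
(7, 0, R2, (0, 2))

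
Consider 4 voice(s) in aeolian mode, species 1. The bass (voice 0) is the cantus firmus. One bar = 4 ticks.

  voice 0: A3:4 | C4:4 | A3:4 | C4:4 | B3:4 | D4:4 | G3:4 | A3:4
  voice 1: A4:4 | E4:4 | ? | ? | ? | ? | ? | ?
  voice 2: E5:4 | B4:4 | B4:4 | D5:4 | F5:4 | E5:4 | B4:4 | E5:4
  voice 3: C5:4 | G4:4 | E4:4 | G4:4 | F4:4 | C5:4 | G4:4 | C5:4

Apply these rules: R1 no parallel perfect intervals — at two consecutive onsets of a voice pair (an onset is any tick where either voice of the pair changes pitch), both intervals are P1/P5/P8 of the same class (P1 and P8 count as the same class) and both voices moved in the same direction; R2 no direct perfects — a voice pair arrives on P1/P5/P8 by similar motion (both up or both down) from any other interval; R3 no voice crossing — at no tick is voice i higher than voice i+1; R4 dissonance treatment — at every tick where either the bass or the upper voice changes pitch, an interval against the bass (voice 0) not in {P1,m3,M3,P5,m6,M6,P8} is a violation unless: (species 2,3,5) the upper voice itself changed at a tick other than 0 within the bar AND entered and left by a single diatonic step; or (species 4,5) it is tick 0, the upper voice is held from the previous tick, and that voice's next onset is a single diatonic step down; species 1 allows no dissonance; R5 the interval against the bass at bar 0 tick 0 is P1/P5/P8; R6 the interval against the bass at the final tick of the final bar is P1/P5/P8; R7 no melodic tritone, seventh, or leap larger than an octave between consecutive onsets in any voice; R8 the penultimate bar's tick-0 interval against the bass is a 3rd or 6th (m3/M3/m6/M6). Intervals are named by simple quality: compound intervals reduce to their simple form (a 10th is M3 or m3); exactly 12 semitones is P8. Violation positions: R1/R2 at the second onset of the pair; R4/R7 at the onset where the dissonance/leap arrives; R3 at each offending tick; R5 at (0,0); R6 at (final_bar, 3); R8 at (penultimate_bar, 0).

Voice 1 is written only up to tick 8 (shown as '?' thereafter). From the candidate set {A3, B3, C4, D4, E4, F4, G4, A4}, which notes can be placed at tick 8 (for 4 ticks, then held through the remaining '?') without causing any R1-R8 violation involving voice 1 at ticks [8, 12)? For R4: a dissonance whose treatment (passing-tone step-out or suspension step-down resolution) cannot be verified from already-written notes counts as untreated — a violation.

{A4, C4, E4, F4}

A3: violates R2
B3: violates R4
C4: legal
D4: violates R4
E4: legal
F4: legal
G4: violates R4
A4: legal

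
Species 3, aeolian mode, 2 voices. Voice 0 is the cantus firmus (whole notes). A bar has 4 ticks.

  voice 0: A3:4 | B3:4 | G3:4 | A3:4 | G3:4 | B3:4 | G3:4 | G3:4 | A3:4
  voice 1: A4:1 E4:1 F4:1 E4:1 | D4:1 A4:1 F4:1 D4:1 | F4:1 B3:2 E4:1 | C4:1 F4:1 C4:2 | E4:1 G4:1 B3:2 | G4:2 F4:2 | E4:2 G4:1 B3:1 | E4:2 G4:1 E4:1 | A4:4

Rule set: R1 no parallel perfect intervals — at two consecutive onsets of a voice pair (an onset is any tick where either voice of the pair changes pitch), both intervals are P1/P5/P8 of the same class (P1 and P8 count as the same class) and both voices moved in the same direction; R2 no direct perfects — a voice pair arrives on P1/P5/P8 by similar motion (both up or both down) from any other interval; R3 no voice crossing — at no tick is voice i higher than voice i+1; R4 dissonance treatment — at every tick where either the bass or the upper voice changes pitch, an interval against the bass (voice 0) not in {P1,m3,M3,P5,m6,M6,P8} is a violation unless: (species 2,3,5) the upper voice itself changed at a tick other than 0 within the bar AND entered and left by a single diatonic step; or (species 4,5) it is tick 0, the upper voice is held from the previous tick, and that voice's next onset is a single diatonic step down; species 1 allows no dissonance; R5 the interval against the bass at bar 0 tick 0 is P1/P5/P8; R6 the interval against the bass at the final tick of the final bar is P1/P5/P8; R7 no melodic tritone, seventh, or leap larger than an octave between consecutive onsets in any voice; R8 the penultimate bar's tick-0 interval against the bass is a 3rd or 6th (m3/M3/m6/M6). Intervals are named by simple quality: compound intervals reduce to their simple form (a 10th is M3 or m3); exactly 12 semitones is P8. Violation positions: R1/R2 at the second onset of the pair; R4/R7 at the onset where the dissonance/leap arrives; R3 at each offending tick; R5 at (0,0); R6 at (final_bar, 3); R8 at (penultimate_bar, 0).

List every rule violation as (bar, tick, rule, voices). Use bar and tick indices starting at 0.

bar 0: v0=A3 v1=A4 downbeat P8
bar 1: v0=B3 v1=D4 downbeat m3
bar 2: v0=G3 v1=F4 downbeat m7
bar 3: v0=A3 v1=C4 downbeat m3
bar 4: v0=G3 v1=E4 downbeat M6
bar 5: v0=B3 v1=G4 downbeat m6
bar 6: v0=G3 v1=E4 downbeat M6
bar 7: v0=G3 v1=E4 downbeat M6
bar 8: v0=A3 v1=A4 downbeat P8
  -> R4 @ bar 1 tick 1 v(0, 1): B3/A4 m7 untreated
  -> R4 @ bar 1 tick 2 v(0, 1): B3/F4 TT untreated
  -> R4 @ bar 2 tick 0 v(0, 1): G3/F4 m7 untreated
  -> R7 @ bar 2 tick 1 v(1,): F4->B3 leap 6st
  -> R2 @ bar 8 tick 0 v(0, 1): G3/E4 M6 -> A3/A4 P8 similar

(1, 1, R4, (0, 1))
(1, 2, R4, (0, 1))
(2, 0, R4, (0, 1))
(2, 1, R7, (1,))
(8, 0, R2, (0, 1))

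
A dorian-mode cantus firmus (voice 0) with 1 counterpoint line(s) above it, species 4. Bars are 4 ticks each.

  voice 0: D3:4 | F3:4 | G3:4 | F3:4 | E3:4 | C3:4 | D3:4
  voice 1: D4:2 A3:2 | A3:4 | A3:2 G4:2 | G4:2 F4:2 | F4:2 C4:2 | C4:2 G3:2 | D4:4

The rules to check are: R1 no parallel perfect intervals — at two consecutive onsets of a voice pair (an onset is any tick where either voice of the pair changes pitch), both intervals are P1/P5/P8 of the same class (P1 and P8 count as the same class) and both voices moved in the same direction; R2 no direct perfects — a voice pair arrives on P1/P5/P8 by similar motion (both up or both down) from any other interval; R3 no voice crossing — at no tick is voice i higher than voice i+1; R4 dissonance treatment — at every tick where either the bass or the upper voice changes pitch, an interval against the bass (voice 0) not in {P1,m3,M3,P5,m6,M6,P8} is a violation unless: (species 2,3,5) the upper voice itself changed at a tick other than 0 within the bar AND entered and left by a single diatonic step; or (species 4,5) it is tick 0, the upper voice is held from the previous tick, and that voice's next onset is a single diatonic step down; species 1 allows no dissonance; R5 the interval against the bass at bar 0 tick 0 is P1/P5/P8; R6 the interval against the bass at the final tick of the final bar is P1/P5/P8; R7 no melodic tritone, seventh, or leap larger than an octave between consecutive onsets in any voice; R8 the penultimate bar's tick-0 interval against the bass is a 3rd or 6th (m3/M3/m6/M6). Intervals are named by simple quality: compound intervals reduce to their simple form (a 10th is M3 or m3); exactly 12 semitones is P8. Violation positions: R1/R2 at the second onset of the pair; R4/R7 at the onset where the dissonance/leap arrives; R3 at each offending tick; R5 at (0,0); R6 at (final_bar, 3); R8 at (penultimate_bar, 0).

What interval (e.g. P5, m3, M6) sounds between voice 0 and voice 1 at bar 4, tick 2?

m6

voice 0=E3 voice 1=C4 -> m6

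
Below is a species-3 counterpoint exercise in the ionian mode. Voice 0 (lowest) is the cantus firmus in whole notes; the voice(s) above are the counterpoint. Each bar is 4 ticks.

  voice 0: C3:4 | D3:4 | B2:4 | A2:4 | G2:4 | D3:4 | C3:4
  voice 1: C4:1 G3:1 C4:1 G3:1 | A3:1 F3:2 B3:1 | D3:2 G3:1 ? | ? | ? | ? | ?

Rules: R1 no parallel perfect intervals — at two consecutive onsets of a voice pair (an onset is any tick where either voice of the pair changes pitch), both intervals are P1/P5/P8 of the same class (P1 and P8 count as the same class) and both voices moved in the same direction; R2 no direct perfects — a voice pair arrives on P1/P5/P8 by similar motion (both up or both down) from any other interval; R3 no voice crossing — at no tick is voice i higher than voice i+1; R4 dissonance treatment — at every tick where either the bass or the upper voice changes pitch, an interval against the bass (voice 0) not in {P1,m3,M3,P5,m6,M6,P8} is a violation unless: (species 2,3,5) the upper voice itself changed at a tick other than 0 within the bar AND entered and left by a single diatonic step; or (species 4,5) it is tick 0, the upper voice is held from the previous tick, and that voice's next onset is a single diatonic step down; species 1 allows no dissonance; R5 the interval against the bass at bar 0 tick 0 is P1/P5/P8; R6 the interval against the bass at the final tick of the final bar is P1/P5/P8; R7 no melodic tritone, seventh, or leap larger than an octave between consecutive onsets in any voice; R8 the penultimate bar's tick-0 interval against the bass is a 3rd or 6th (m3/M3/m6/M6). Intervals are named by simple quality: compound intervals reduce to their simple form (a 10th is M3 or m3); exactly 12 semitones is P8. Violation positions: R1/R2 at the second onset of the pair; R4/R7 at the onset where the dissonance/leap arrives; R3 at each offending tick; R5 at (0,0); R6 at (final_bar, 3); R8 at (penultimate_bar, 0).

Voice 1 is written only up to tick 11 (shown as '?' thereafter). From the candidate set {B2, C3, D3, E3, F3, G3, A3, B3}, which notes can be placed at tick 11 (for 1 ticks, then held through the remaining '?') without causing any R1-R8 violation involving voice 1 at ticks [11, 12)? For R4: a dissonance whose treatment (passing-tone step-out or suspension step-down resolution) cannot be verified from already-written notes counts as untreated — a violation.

B2: legal
C3: violates R4
D3: legal
E3: violates R4
F3: violates R4
G3: legal
A3: violates R4
B3: legal

{B2, B3, D3, G3}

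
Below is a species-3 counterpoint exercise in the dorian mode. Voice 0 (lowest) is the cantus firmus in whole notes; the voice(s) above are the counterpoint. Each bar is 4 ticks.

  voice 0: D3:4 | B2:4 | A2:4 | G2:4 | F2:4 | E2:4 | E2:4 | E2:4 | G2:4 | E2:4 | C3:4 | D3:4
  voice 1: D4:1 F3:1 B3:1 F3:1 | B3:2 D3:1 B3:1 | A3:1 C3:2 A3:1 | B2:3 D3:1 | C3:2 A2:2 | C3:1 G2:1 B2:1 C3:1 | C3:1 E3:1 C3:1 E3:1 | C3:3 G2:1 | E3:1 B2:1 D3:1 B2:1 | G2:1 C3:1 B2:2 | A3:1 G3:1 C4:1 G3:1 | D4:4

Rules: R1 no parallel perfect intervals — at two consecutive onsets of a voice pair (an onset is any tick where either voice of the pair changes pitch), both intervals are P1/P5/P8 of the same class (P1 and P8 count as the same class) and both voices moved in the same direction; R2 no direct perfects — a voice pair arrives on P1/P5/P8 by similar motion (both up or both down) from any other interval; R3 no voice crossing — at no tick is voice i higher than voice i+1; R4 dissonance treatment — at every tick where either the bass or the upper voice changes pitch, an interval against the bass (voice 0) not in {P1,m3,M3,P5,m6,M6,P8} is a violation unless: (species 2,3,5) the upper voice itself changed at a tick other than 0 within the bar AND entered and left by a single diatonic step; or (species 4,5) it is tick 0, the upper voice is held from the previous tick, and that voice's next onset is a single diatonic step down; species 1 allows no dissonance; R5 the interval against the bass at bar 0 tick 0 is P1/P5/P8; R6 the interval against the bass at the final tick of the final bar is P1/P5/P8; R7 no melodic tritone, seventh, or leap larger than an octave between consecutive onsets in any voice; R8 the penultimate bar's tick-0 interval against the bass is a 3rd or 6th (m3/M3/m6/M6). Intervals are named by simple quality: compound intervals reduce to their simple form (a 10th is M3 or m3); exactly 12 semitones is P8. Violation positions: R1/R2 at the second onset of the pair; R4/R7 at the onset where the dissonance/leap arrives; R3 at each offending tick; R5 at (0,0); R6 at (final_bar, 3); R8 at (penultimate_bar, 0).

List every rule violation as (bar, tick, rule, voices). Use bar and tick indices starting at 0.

bar 0: v0=D3 v1=D4 downbeat P8
bar 1: v0=B2 v1=B3 downbeat P8
bar 2: v0=A2 v1=A3 downbeat P8
bar 3: v0=G2 v1=B2 downbeat M3
bar 4: v0=F2 v1=C3 downbeat P5
bar 5: v0=E2 v1=C3 downbeat m6
bar 6: v0=E2 v1=C3 downbeat m6
bar 7: v0=E2 v1=C3 downbeat m6
bar 8: v0=G2 v1=E3 downbeat M6
bar 9: v0=E2 v1=G2 downbeat m3
bar 10: v0=C3 v1=A3 downbeat M6
bar 11: v0=D3 v1=D4 downbeat P8
  -> R7 @ bar 0 tick 2 v(1,): F3->B3 leap 6st
  -> R7 @ bar 0 tick 3 v(1,): B3->F3 leap 6st
  -> R7 @ bar 1 tick 0 v(1,): F3->B3 leap 6st
  -> R1 @ bar 2 tick 0 v(0, 1): B2/B3 P8 -> A2/A3 P8 similar
  -> R7 @ bar 3 tick 0 v(1,): A3->B2 leap 10st
  -> R1 @ bar 4 tick 0 v(0, 1): G2/D3 P5 -> F2/C3 P5 similar
  -> R7 @ bar 10 tick 0 v(1,): B2->A3 leap 10st
  -> R2 @ bar 11 tick 0 v(0, 1): C3/G3 P5 -> D3/D4 P8 similar

(0, 2, R7, (1,))
(0, 3, R7, (1,))
(1, 0, R7, (1,))
(2, 0, R1, (0, 1))
(3, 0, R7, (1,))
(4, 0, R1, (0, 1))
(10, 0, R7, (1,))
(11, 0, R2, (0, 1))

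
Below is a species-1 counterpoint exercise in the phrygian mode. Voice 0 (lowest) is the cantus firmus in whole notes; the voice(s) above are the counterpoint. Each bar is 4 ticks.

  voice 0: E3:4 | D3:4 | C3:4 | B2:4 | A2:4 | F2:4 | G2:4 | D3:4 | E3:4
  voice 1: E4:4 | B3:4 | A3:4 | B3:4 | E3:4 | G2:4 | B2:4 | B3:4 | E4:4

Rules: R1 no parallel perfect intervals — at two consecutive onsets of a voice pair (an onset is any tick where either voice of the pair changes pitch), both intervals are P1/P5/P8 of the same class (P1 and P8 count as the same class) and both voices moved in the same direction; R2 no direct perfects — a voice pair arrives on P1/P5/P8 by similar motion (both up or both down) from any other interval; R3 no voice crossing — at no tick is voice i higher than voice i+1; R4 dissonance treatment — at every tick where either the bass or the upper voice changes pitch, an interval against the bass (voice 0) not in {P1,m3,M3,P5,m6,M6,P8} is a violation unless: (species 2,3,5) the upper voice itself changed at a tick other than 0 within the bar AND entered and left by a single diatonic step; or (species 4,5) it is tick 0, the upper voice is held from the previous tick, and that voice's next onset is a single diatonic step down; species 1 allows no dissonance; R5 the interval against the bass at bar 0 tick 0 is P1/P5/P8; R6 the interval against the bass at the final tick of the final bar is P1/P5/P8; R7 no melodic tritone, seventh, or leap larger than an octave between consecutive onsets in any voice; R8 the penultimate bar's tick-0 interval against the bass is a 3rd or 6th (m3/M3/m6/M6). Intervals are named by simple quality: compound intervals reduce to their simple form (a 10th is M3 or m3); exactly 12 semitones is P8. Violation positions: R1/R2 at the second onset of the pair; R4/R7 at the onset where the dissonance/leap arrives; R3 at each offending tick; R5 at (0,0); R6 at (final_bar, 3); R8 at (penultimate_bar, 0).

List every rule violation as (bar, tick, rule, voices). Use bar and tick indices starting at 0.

bar 0: v0=E3 v1=E4 downbeat P8
bar 1: v0=D3 v1=B3 downbeat M6
bar 2: v0=C3 v1=A3 downbeat M6
bar 3: v0=B2 v1=B3 downbeat P8
bar 4: v0=A2 v1=E3 downbeat P5
bar 5: v0=F2 v1=G2 downbeat M2
bar 6: v0=G2 v1=B2 downbeat M3
bar 7: v0=D3 v1=B3 downbeat M6
bar 8: v0=E3 v1=E4 downbeat P8
  -> R2 @ bar 4 tick 0 v(0, 1): B2/B3 P8 -> A2/E3 P5 similar
  -> R4 @ bar 5 tick 0 v(0, 1): F2/G2 M2 untreated
  -> R2 @ bar 8 tick 0 v(0, 1): D3/B3 M6 -> E3/E4 P8 similar

(4, 0, R2, (0, 1))
(5, 0, R4, (0, 1))
(8, 0, R2, (0, 1))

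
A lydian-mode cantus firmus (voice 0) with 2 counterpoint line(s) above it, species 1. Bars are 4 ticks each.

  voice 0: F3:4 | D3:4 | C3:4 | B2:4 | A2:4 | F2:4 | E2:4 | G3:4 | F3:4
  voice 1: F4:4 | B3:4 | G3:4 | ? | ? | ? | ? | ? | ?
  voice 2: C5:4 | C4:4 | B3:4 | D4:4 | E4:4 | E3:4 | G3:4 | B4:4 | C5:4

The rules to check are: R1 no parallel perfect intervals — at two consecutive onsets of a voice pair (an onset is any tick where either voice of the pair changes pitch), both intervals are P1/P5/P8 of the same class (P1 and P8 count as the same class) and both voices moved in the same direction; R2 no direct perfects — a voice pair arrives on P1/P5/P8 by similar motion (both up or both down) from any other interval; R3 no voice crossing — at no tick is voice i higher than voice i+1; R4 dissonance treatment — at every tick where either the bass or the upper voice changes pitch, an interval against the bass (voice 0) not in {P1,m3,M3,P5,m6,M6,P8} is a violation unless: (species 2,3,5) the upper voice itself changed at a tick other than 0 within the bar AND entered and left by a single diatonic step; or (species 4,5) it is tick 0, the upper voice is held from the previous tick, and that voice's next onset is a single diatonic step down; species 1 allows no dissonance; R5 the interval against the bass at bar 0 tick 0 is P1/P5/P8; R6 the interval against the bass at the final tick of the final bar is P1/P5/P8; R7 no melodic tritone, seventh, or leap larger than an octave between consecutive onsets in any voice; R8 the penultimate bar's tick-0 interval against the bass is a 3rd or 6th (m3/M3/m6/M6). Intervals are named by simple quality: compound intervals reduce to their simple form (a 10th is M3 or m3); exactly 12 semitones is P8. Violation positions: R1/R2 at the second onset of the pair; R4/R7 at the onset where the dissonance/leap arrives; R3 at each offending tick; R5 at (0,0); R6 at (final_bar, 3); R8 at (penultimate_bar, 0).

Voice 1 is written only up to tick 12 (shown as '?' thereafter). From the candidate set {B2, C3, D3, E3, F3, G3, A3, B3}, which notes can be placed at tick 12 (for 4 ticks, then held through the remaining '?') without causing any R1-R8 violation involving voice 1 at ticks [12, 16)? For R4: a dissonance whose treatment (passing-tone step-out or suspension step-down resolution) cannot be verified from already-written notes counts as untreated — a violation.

B2: violates R2
C3: violates R4
D3: legal
E3: violates R4
F3: violates R4
G3: legal
A3: violates R4
B3: legal

{B3, D3, G3}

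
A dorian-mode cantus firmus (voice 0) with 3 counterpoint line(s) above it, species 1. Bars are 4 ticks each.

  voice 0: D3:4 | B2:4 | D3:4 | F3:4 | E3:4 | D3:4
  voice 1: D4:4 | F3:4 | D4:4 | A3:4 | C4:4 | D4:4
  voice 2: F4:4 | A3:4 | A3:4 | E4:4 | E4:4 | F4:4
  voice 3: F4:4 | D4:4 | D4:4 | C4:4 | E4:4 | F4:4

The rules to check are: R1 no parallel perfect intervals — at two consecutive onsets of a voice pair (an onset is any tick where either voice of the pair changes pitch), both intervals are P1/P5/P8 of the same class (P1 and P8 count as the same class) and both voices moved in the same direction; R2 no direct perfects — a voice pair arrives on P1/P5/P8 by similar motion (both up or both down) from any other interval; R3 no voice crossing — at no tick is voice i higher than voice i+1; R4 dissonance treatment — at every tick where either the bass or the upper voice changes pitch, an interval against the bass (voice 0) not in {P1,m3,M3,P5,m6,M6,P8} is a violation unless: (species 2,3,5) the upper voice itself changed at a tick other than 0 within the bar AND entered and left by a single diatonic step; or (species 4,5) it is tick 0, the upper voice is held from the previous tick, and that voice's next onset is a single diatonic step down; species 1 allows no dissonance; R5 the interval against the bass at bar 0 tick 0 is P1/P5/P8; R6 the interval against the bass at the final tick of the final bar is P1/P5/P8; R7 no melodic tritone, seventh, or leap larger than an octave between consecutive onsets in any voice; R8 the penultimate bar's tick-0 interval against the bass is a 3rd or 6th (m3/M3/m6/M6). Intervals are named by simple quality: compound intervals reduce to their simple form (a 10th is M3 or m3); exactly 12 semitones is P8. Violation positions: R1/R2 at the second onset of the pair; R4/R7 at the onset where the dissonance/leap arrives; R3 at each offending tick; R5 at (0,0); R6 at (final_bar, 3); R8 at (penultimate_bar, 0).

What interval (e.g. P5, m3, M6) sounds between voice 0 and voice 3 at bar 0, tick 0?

m3

voice 0=D3 voice 3=F4 -> m3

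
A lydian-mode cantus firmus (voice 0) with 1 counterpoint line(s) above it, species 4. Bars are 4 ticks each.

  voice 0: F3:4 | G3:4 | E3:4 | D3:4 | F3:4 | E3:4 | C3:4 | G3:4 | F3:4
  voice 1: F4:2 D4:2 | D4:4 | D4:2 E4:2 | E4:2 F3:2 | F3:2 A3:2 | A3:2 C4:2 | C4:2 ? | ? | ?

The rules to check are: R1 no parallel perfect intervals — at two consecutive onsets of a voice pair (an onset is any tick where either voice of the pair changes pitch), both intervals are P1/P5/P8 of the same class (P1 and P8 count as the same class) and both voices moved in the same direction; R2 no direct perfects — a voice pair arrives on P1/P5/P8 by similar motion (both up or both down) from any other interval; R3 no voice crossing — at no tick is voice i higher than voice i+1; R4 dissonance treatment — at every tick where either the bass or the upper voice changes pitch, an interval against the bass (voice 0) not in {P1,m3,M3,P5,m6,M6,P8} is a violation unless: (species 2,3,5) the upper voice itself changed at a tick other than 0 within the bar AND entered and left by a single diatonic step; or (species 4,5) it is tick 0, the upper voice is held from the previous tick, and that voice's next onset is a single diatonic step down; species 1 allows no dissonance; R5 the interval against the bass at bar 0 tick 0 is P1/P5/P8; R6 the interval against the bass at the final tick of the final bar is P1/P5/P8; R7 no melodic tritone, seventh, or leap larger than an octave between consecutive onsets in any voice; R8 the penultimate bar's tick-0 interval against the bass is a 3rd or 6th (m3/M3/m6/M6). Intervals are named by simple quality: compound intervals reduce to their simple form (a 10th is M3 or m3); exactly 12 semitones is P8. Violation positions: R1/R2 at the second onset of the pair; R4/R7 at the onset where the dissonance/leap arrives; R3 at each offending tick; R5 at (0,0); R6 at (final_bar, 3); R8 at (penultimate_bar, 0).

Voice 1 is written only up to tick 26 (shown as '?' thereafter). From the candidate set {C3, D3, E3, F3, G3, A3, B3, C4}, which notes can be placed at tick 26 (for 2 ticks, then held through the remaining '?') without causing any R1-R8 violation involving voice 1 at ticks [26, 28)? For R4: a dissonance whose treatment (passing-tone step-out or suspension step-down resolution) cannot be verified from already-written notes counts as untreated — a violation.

C3: legal
D3: violates R4,R7
E3: legal
F3: violates R4
G3: legal
A3: legal
B3: violates R4
C4: legal

{A3, C3, C4, E3, G3}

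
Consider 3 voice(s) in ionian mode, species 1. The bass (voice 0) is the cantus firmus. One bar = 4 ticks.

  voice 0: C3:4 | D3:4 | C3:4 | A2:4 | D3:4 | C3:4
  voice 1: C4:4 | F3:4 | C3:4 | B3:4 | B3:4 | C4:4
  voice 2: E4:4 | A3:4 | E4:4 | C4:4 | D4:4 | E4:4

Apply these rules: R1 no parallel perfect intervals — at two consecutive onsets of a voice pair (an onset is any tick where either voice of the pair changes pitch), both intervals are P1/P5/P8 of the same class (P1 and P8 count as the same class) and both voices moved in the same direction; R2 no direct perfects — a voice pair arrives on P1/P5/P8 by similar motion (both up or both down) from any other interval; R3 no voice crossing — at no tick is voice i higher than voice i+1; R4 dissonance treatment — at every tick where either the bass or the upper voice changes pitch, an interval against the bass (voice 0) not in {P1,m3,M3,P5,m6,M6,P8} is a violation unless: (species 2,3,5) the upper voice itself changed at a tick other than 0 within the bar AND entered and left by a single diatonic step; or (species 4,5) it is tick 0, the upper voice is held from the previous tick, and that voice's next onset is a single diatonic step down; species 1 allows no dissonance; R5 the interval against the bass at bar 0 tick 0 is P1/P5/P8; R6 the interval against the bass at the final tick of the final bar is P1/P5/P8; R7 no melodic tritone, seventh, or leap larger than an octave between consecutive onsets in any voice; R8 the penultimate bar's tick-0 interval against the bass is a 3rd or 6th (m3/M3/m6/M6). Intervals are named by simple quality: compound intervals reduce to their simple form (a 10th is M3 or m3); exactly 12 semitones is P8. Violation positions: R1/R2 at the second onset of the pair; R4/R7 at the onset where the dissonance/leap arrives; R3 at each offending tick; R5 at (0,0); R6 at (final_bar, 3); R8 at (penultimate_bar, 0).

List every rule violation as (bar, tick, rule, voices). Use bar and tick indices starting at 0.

(0, 0, R5, (0, 2))
(2, 0, R2, (0, 1))
(3, 0, R4, (0, 1))
(3, 0, R7, (1,))
(4, 0, R2, (0, 2))
(4, 0, R8, (0, 2))
(5, 3, R6, (0, 2))

bar 0: v0=C3 v1=C4 v2=E4 downbeat M3
bar 1: v0=D3 v1=F3 v2=A3 downbeat P5
bar 2: v0=C3 v1=C3 v2=E4 downbeat M3
bar 3: v0=A2 v1=B3 v2=C4 downbeat m3
bar 4: v0=D3 v1=B3 v2=D4 downbeat P8
bar 5: v0=C3 v1=C4 v2=E4 downbeat M3
  -> R5 @ bar 0 tick 0 v(0, 2): opens on M3
  -> R2 @ bar 2 tick 0 v(0, 1): D3/F3 m3 -> C3/C3 P1 similar
  -> R4 @ bar 3 tick 0 v(0, 1): A2/B3 M2 untreated
  -> R7 @ bar 3 tick 0 v(1,): C3->B3 leap 11st
  -> R2 @ bar 4 tick 0 v(0, 2): A2/C4 m3 -> D3/D4 P8 similar
  -> R8 @ bar 4 tick 0 v(0, 2): penult P8 not 3rd/6th
  -> R6 @ bar 5 tick 3 v(0, 2): closes on M3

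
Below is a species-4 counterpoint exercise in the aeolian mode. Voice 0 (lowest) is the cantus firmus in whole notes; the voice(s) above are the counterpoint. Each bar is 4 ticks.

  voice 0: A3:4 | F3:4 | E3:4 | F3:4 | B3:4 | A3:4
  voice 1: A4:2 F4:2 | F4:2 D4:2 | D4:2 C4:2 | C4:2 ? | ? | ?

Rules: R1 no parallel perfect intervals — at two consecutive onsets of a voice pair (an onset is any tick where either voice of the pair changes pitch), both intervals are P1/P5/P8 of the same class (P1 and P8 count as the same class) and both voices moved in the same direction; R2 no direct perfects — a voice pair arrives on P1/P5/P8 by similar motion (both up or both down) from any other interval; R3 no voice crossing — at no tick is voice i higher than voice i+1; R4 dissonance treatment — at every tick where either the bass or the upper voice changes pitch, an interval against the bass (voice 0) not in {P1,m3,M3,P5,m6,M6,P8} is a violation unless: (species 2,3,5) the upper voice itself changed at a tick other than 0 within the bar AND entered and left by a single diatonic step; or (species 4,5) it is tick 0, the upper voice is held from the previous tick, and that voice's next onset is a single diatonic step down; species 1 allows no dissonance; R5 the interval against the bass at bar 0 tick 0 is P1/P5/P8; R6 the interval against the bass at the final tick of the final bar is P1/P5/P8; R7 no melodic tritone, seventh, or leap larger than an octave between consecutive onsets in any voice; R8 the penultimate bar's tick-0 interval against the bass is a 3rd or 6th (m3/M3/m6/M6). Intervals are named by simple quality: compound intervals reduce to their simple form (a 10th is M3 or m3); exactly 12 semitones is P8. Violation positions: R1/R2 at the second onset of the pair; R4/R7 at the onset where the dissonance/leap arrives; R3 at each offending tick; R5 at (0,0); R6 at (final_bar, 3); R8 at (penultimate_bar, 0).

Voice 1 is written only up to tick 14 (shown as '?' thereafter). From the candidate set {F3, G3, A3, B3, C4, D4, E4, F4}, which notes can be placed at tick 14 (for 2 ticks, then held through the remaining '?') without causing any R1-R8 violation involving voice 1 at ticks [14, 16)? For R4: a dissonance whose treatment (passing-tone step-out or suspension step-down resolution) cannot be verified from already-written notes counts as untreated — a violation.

{A3, C4, D4, F3, F4}

F3: legal
G3: violates R4
A3: legal
B3: violates R4
C4: legal
D4: legal
E4: violates R4
F4: legal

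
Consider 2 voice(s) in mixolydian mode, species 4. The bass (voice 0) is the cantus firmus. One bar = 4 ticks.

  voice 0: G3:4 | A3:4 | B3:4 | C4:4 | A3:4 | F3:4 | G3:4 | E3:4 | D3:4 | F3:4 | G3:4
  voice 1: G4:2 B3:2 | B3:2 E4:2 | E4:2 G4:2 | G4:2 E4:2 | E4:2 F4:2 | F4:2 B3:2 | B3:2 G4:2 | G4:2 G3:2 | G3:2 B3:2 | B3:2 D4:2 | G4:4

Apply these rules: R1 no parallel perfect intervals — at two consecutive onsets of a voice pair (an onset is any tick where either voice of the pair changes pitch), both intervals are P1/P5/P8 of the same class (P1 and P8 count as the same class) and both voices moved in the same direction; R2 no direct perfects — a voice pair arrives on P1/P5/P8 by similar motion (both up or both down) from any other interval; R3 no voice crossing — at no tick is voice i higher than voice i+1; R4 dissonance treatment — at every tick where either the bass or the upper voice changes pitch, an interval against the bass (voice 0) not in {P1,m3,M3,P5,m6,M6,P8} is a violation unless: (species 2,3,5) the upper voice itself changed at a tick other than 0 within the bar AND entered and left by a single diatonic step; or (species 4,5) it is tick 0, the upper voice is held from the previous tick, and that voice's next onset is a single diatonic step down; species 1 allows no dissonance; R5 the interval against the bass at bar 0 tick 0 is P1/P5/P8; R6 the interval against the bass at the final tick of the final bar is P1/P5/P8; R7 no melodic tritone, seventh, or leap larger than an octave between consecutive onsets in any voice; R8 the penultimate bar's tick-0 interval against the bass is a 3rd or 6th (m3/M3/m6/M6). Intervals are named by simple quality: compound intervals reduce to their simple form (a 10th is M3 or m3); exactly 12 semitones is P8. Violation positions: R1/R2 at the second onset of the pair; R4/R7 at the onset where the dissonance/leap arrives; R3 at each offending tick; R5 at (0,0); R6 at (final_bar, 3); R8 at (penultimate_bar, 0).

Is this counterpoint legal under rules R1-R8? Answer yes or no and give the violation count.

bar 0: v0=G3 v1=G4 (P8)
bar 1: v0=A3 v1=B3 (M2)
bar 2: v0=B3 v1=E4 (P4)
bar 3: v0=C4 v1=G4 (P5)
bar 4: v0=A3 v1=E4 (P5)
bar 5: v0=F3 v1=F4 (P8)
bar 6: v0=G3 v1=B3 (M3)
bar 7: v0=E3 v1=G4 (m3)
bar 8: v0=D3 v1=G3 (P4)
bar 9: v0=F3 v1=B3 (TT)
bar 10: v0=G3 v1=G4 (P8)
  R4 @ bar1.0: A3/B3 M2 untreated
  R4 @ bar2.0: B3/E4 P4 untreated
  R4 @ bar5.2: F3/B3 TT untreated
  R7 @ bar5.2: F4->B3 leap 6st
  R4 @ bar8.0: D3/G3 P4 untreated
  R4 @ bar9.0: F3/B3 TT untreated
  R8 @ bar9.0: penult TT not 3rd/6th
  R2 @ bar10.0: F3/D4 M6 -> G3/G4 P8 similar

No (8 violations)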